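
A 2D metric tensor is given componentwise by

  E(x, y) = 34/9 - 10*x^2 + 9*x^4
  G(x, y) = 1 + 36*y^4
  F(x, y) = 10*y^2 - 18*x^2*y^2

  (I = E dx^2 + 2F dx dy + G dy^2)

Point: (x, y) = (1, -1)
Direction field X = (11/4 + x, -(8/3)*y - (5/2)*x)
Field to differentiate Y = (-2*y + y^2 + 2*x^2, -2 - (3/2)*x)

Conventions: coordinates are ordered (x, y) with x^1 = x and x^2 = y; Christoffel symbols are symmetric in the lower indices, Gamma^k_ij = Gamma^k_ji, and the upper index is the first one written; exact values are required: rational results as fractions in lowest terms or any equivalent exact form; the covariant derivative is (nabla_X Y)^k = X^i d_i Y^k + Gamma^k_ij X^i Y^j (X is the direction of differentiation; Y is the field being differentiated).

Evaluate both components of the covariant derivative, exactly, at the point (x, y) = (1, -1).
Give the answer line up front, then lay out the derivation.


Answer: (nabla_X Y)^x = 18805/1047, (nabla_X Y)^y = -61281/2792

E = 25/9, F = -8, G = 37 at the point
E_x = 16, E_y = 0, F_x = -36, F_y = 16, G_x = 0, G_y = -144
EG - F^2 = 349/9;  g^inv = (9/349) * [[37, 8], [8, 25/9]]
first-kind symbols [ij,l] = (1/2)(d_i g_jl + d_j g_il - d_l g_ij): [xx,x] = E_x/2 = 8, [xx,y] = F_x - E_y/2 = -36, [xy,x] = E_y/2 = 0, [xy,y] = G_x/2 = 0, [yy,x] = F_y - G_x/2 = 16, [yy,y] = G_y/2 = -72
Gamma^x_ij = (G*[ij,x] - F*[ij,y])/(EG - F^2), Gamma^y_ij = (E*[ij,y] - F*[ij,x])/(EG - F^2)
Gamma_xxx = 72/349, Gamma_xxy = 0, Gamma_xyy = 144/349, Gamma_yxx = -324/349, Gamma_yxy = 0, Gamma_yyy = -648/349
X = (15/4, 1/6), Y = (5, -7/2) at the point


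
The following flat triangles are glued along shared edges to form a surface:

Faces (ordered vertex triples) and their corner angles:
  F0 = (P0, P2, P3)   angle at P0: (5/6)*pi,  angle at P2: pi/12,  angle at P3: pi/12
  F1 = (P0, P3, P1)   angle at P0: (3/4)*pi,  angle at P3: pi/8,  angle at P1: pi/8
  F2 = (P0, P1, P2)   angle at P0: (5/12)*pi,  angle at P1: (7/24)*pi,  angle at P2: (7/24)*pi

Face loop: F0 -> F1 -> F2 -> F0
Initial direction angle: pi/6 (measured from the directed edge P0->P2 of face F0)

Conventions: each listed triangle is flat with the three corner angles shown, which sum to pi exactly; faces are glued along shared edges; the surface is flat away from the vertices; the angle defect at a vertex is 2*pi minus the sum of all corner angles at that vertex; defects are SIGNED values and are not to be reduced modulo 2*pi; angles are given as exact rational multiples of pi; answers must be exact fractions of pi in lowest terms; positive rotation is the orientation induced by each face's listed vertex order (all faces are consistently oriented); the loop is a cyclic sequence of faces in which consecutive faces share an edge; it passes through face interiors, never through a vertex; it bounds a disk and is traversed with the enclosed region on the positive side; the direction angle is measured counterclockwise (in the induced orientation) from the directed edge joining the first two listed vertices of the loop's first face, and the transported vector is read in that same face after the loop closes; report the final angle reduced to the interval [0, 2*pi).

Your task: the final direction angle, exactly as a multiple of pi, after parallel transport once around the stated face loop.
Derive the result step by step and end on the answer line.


enclosed vertex P0: corner angles sum to 2*pi, defect = 2*pi - 2*pi = 0
holonomy = initial angle + sum of enclosed defects (mod 2*pi), positive in the induced orientation
final angle = pi/6 + 0 = pi/6 (mod 2*pi)

Answer: final direction angle = pi/6


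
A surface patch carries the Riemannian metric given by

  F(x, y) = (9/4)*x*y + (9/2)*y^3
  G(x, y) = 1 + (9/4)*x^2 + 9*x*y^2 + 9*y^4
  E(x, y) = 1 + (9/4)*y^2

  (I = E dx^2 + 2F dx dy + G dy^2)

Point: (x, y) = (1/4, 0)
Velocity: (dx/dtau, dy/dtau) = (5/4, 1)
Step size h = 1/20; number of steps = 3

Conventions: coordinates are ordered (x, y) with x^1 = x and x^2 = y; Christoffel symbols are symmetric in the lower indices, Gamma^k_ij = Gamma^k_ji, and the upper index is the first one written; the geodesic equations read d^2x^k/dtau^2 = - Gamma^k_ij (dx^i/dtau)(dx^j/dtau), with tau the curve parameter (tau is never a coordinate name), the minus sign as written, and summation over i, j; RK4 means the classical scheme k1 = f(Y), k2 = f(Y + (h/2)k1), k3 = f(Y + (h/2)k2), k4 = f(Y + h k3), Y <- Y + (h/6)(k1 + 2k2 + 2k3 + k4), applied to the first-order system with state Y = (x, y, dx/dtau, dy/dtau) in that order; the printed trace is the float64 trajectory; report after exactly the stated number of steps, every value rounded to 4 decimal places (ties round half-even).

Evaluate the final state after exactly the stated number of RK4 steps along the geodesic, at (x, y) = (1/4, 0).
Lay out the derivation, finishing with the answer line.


f(Y) = (dx/dtau, dy/dtau, -Gamma^x_ij Y'^i Y'^j, -Gamma^y_ij Y'^i Y'^j) with the Gammas evaluated at the stage position; h = 0.050000; intermediate values shown to 6 dp
step 0: x = 0.2500, y = 0.0000, dx/dtau = 1.2500, dy/dtau = 1.0000
step 1:
  k1: at (x, y) = (0.250000, 0.000000), (dx/dtau, dy/dtau) = (1.250000, 1.000000); Gamma_xxx = 0.000000, Gamma_xxy = 0.000000, Gamma_xyy = 0.000000, Gamma_yxx = 0.000000, Gamma_yxy = 0.493151, Gamma_yyy = 0.000000; k1 = (1.250000, 1.000000, 0.000000, -1.232877)
  k2: at (x, y) = (0.281250, 0.025000), (dx/dtau, dy/dtau) = (1.250000, 0.969178); Gamma_xxx = 0.000000, Gamma_xxy = 0.047630, Gamma_xyy = 0.004763, Gamma_yxx = 0.000000, Gamma_yxy = 0.538223, Gamma_yyy = 0.053822; k2 = (1.250000, 0.969178, -0.119880, -1.354640)
  k3: at (x, y) = (0.281250, 0.024229), (dx/dtau, dy/dtau) = (1.247003, 0.966134); Gamma_xxx = 0.000000, Gamma_xxy = 0.046169, Gamma_xyy = 0.004475, Gamma_yxx = 0.000000, Gamma_yxy = 0.538161, Gamma_yyy = 0.052157; k3 = (1.247003, 0.966134, -0.115424, -1.345407)
  k4: at (x, y) = (0.312350, 0.048307), (dx/dtau, dy/dtau) = (1.244229, 0.932730); Gamma_xxx = 0.000000, Gamma_xxy = 0.088267, Gamma_xyy = 0.017056, Gamma_yxx = 0.000000, Gamma_yxy = 0.579262, Gamma_yyy = 0.111929; k4 = (1.244229, 0.932730, -0.219711, -1.441877)
  Y <- Y + (h/6)(k1 + 2k2 + 2k3 + k4): x = 0.3124, y = 0.0484, dx/dtau = 1.2442, dy/dtau = 0.9327
step 2:
  k1: at (x, y) = (0.312402, 0.048361), (dx/dtau, dy/dtau) = (1.244247, 0.932710); Gamma_xxx = 0.000000, Gamma_xxy = 0.088360, Gamma_xyy = 0.017093, Gamma_yxx = 0.000000, Gamma_yxy = 0.579328, Gamma_yyy = 0.112068; k1 = (1.244247, 0.932710, -0.219956, -1.442139)
  k2: at (x, y) = (0.343508, 0.071679), (dx/dtau, dy/dtau) = (1.238748, 0.896656); Gamma_xxx = 0.000000, Gamma_xxy = 0.124714, Gamma_xyy = 0.035758, Gamma_yxx = 0.000000, Gamma_yxy = 0.615549, Gamma_yyy = 0.176488; k2 = (1.238748, 0.896656, -0.305797, -1.509314)
  k3: at (x, y) = (0.343371, 0.070778), (dx/dtau, dy/dtau) = (1.236602, 0.894977); Gamma_xxx = 0.000000, Gamma_xxy = 0.123233, Gamma_xyy = 0.034889, Gamma_yxx = 0.000000, Gamma_yxy = 0.615299, Gamma_yyy = 0.174198; k3 = (1.236602, 0.894977, -0.300718, -1.501469)
  k4: at (x, y) = (0.374232, 0.093110), (dx/dtau, dy/dtau) = (1.229211, 0.857636); Gamma_xxx = 0.000000, Gamma_xxy = 0.153535, Gamma_xyy = 0.057183, Gamma_yxx = 0.000000, Gamma_yxy = 0.645686, Gamma_yyy = 0.240480; k4 = (1.229211, 0.857636, -0.365779, -1.538268)
  Y <- Y + (h/6)(k1 + 2k2 + 2k3 + k4): x = 0.3743, y = 0.0931, dx/dtau = 1.2293, dy/dtau = 0.8577
step 3:
  k1: at (x, y) = (0.374270, 0.093141), (dx/dtau, dy/dtau) = (1.229258, 0.857693); Gamma_xxx = 0.000000, Gamma_xxy = 0.153575, Gamma_xyy = 0.057217, Gamma_yxx = 0.000000, Gamma_yxy = 0.645720, Gamma_yyy = 0.240573; k1 = (1.229258, 0.857693, -0.365928, -1.538574)
  k2: at (x, y) = (0.405001, 0.114584), (dx/dtau, dy/dtau) = (1.220109, 0.819229); Gamma_xxx = 0.000000, Gamma_xxy = 0.178047, Gamma_xyy = 0.081605, Gamma_yxx = 0.000000, Gamma_yxy = 0.670117, Gamma_yyy = 0.307138; k2 = (1.220109, 0.819229, -0.410701, -1.545761)
  k3: at (x, y) = (0.404773, 0.113622), (dx/dtau, dy/dtau) = (1.218990, 0.819049); Gamma_xxx = 0.000000, Gamma_xxy = 0.176771, Gamma_xyy = 0.080340, Gamma_yxx = 0.000000, Gamma_yxy = 0.669907, Gamma_yyy = 0.304465; k3 = (1.218990, 0.819049, -0.406876, -1.541936)
  k4: at (x, y) = (0.435219, 0.134094), (dx/dtau, dy/dtau) = (1.208914, 0.780596); Gamma_xxx = 0.000000, Gamma_xxy = 0.195918, Gamma_xyy = 0.105086, Gamma_yxx = 0.000000, Gamma_yxy = 0.688422, Gamma_yyy = 0.369252; k4 = (1.208914, 0.780596, -0.433798, -1.524287)
  Y <- Y + (h/6)(k1 + 2k2 + 2k3 + k4): x = 0.4352, y = 0.1341, dx/dtau = 1.2090, dy/dtau = 0.7807

Answer: x = 0.4352, y = 0.1341, dx/dtau = 1.2090, dy/dtau = 0.7807


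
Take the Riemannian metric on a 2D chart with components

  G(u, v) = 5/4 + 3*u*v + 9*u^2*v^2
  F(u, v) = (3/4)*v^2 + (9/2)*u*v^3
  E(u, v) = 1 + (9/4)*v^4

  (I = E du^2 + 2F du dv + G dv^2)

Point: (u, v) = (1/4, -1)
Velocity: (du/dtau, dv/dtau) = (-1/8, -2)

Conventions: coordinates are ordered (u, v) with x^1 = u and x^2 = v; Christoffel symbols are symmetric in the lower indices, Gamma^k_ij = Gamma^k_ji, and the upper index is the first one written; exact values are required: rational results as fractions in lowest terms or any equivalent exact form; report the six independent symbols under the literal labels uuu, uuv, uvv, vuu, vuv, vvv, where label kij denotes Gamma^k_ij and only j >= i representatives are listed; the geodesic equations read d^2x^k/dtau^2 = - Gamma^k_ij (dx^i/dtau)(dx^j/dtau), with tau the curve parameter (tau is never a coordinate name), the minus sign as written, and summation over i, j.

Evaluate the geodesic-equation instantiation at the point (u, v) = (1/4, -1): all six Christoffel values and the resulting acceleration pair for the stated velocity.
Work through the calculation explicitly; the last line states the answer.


E = 13/4, F = -3/8, G = 17/16 at the point
E_u = 0, E_v = -9, F_u = -9/2, F_v = 15/8, G_u = 3/2, G_v = -3/8
EG - F^2 = 53/16;  g^inv = (16/53) * [[17/16, 3/8], [3/8, 13/4]]
first-kind symbols [ij,l] = (1/2)(d_i g_jl + d_j g_il - d_l g_ij): [uu,u] = E_u/2 = 0, [uu,v] = F_u - E_v/2 = 0, [uv,u] = E_v/2 = -9/2, [uv,v] = G_u/2 = 3/4, [vv,u] = F_v - G_u/2 = 9/8, [vv,v] = G_v/2 = -3/16
Gamma^u_ij = (G*[ij,u] - F*[ij,v])/(EG - F^2), Gamma^v_ij = (E*[ij,v] - F*[ij,u])/(EG - F^2)
Gamma_uuu = 0, Gamma_uuv = -72/53, Gamma_uvv = 18/53, Gamma_vuu = 0, Gamma_vuv = 12/53, Gamma_vvv = -3/53
d^2u/dtau^2 = -(Gamma_uuu*(-1/8)^2 + 2*Gamma_uuv*(-1/8)*(-2) + Gamma_uvv*(-2)^2) = -36/53
d^2v/dtau^2 = -(Gamma_vuu*(-1/8)^2 + 2*Gamma_vuv*(-1/8)*(-2) + Gamma_vvv*(-2)^2) = 6/53

Answer: Gamma_uuu = 0, Gamma_uuv = -72/53, Gamma_uvv = 18/53, Gamma_vuu = 0, Gamma_vuv = 12/53, Gamma_vvv = -3/53; accelerations (d^2u/dtau^2, d^2v/dtau^2) = (-36/53, 6/53)


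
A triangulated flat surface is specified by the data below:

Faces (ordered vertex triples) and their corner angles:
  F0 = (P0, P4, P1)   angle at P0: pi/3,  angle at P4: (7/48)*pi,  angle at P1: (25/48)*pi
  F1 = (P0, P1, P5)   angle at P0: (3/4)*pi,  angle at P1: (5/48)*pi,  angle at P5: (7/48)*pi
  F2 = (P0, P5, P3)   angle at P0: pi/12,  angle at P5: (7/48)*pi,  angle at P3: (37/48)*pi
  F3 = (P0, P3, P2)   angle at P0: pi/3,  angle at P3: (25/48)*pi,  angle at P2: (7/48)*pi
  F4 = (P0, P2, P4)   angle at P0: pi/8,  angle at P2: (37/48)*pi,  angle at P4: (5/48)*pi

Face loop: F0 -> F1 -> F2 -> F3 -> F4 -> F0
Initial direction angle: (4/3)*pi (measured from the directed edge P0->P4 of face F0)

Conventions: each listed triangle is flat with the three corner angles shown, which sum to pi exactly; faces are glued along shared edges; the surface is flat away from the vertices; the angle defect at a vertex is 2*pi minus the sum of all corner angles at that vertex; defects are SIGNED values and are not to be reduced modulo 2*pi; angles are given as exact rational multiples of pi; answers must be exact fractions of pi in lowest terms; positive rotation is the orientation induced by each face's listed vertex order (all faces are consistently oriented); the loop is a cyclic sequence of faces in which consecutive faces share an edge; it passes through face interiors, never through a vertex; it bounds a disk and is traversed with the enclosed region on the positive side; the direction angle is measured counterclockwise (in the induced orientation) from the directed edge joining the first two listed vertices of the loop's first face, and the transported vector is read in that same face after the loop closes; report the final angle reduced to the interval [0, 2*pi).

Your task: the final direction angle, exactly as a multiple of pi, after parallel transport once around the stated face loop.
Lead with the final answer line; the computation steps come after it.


Answer: final direction angle = (41/24)*pi

enclosed vertex P0: corner angles sum to (13/8)*pi, defect = 2*pi - (13/8)*pi = (3/8)*pi
the final direction is the initial angle plus the enclosed defects, taken mod 2*pi in the induced orientation
final angle = (4/3)*pi + (3/8)*pi = (41/24)*pi (mod 2*pi)


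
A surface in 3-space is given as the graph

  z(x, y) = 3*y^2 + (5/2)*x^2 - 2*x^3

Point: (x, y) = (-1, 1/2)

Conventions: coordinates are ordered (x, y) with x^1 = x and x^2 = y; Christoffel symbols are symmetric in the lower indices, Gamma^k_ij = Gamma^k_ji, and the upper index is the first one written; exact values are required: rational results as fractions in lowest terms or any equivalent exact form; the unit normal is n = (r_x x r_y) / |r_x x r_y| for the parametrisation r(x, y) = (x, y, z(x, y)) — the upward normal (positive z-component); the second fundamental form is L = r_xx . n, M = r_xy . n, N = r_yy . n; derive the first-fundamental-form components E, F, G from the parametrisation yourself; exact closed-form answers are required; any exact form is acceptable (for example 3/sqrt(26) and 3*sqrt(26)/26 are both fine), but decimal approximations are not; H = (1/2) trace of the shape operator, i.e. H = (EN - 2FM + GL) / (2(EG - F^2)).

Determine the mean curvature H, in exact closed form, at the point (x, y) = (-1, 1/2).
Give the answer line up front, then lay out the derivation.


Answer: H = 451*sqrt(131)/17161

z_x = -11, z_y = 3, z_xx = 17, z_xy = 0, z_yy = 6
E = 122, F = -33, G = 10; answer radicand W^2 = 131
unnormalised second-form numerators: l = 17, m = 0, n = 6; L = l/sqrt(131), and similarly M = m/sqrt(W^2), N = n/sqrt(W^2)
H = (E*n - 2*F*m + G*l) / (2*(EG - F^2)*sqrt(W^2)); E*n - 2*F*m + G*l = 902, EG - F^2 = 131, so H = (451/131)/sqrt(131)


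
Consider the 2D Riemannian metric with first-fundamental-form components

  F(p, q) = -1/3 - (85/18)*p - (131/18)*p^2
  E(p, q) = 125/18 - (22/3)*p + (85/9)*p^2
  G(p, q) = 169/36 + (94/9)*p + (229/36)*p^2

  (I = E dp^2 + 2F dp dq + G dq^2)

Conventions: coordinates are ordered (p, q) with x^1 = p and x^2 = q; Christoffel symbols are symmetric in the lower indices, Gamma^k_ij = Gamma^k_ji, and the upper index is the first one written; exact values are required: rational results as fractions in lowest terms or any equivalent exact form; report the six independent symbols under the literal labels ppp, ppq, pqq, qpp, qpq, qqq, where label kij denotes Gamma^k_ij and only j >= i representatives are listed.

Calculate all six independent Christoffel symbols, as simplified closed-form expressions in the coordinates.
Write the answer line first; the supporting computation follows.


Answer: Gamma_ppp = (-29714*p^3 - 18004*p^2 - 13680*p - 12174)/(4608*p^4 - 10848*p^3 - 9871*p^2 + 22652*p + 21053), Gamma_ppq = (29999*p^3 + 44093*p^2 + 17354*p + 1128)/(4608*p^4 - 10848*p^3 - 9871*p^2 + 22652*p + 21053), Gamma_pqq = (-52441*p^3 - 129156*p^2 - 109389*p - 31772)/(9216*p^4 - 21696*p^3 - 19742*p^2 + 45304*p + 42106), Gamma_qpp = (-44540*p^3 + 51876*p^2 - 52240*p - 22042)/(4608*p^4 - 10848*p^3 - 9871*p^2 + 22652*p + 21053), Gamma_qpq = (38930*p^3 + 1732*p^2 + 3809*p + 23500)/(4608*p^4 - 10848*p^3 - 9871*p^2 + 22652*p + 21053), Gamma_qqq = (-29999*p^3 - 44093*p^2 - 17354*p - 1128)/(4608*p^4 - 10848*p^3 - 9871*p^2 + 22652*p + 21053)

E = 125/18 - (22/3)*p + (85/9)*p^2; F = -1/3 - (85/18)*p - (131/18)*p^2; G = 169/36 + (94/9)*p + (229/36)*p^2
Gamma^k_ij = (1/2) g^{kl} (d_i g_jl + d_j g_il - d_l g_ij), with g^inv = (1/(EG-F^2)) [[G, -F], [-F, E]]
first partials: E_p = -22/3 + (170/9)*p, E_q = 0, F_p = -85/18 - (131/9)*p, F_q = 0, G_p = 94/9 + (229/18)*p, G_q = 0
D = EG - F^2 = 21053/648 + (5663/162)*p - (9871/648)*p^2 - (452/27)*p^3 + (64/9)*p^4
expanded: Gamma^p_pp = (G E_p - 2F F_p + F E_q)/(2D), Gamma^p_pq = (G E_q - F G_p)/(2D), Gamma^p_qq = (2G F_q - G G_p - F G_q)/(2D), Gamma^q_pp = (2E F_p - E E_q - F E_p)/(2D), Gamma^q_pq = (E G_p - F E_q)/(2D), Gamma^q_qq = (E G_q - 2F F_q + F G_p)/(2D); substitute and cancel common factors


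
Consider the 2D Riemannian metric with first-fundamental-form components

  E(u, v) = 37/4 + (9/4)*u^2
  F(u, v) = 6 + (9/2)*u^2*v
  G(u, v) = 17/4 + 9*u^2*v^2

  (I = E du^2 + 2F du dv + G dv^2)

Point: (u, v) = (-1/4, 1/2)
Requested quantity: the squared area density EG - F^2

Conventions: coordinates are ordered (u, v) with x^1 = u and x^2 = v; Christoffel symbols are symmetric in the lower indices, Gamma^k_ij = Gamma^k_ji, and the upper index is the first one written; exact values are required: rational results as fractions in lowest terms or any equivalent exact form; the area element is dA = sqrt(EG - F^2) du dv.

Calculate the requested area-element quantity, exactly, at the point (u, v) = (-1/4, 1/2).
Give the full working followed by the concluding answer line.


E = 601/64, F = 393/64, G = 281/64; EG - F^2 = 451/128

Answer: EG - F^2 = 451/128


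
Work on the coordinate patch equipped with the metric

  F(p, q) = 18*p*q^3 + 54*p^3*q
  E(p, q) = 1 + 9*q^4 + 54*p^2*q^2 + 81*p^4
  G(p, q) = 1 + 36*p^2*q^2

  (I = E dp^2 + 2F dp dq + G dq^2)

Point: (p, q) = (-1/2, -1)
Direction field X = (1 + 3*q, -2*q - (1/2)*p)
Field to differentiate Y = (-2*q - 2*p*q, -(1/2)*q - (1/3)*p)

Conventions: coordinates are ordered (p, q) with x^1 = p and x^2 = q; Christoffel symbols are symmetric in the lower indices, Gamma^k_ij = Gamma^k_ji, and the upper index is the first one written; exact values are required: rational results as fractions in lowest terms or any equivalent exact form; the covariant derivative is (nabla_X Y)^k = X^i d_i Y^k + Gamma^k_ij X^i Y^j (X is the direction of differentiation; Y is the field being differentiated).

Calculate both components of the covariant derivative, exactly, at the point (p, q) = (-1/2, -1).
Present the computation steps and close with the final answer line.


E = 457/16, F = 63/4, G = 10 at the point
E_p = -189/2, E_q = -63, F_p = -117/2, F_q = -135/4, G_p = -36, G_q = -18
EG - F^2 = 601/16;  g^inv = (16/601) * [[10, -63/4], [-63/4, 457/16]]
first-kind symbols [ij,l] = (1/2)(d_i g_jl + d_j g_il - d_l g_ij): [pp,p] = E_p/2 = -189/4, [pp,q] = F_p - E_q/2 = -27, [pq,p] = E_q/2 = -63/2, [pq,q] = G_p/2 = -18, [qq,p] = F_q - G_p/2 = -63/4, [qq,q] = G_q/2 = -9
Gamma^p_ij = (G*[ij,p] - F*[ij,q])/(EG - F^2), Gamma^q_ij = (E*[ij,q] - F*[ij,p])/(EG - F^2)
Gamma_ppp = -756/601, Gamma_ppq = -504/601, Gamma_pqq = -252/601, Gamma_qpp = -432/601, Gamma_qpq = -288/601, Gamma_qqq = -144/601
X = (-2, 9/4), Y = (1, 2/3) at the point

Answer: (nabla_X Y)^p = -12337/2404, (nabla_X Y)^q = 2605/14424


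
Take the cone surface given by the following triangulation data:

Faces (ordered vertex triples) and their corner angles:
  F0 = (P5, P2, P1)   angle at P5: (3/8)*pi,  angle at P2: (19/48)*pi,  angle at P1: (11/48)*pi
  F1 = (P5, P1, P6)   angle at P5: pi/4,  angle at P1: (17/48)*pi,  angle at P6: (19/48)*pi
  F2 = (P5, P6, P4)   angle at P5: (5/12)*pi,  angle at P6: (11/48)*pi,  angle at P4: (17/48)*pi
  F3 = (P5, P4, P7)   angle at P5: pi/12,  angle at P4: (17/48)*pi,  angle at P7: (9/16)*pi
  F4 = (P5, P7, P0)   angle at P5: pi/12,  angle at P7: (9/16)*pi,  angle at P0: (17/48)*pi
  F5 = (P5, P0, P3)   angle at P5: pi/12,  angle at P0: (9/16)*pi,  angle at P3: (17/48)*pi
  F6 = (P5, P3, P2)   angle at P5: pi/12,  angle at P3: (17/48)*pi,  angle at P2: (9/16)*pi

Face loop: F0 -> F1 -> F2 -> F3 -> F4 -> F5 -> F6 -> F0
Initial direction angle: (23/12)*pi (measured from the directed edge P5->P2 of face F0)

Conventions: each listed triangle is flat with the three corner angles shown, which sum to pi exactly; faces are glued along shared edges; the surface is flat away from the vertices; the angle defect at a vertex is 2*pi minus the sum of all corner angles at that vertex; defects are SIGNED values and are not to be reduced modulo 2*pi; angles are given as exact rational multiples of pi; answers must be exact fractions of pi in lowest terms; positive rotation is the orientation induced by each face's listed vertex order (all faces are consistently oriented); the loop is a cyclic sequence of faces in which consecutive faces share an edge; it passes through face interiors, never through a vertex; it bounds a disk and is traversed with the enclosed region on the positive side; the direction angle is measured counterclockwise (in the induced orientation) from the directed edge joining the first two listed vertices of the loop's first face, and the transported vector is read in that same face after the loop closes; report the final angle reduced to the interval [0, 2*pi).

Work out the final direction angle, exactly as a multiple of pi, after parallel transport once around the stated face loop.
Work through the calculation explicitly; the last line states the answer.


enclosed vertex P5: corner angles sum to (11/8)*pi, defect = 2*pi - (11/8)*pi = (5/8)*pi
summing the enclosed defects onto the initial angle, mod 2*pi in the induced orientation:
final angle = (23/12)*pi + (5/8)*pi = (13/24)*pi (mod 2*pi)

Answer: final direction angle = (13/24)*pi


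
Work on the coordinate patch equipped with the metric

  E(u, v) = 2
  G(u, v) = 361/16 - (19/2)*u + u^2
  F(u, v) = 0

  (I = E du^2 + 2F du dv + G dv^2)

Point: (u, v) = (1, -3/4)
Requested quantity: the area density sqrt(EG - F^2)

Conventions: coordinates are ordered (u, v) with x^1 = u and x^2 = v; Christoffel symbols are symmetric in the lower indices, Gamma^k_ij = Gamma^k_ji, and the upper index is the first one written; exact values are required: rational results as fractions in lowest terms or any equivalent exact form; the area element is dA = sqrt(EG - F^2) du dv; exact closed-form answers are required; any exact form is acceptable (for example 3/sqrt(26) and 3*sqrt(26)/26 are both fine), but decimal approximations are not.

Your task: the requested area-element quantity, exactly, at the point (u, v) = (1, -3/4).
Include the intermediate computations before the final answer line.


E = 2, F = 0, G = 225/16; EG - F^2 = 225/8

Answer: sqrt(EG - F^2) = 15*sqrt(2)/4


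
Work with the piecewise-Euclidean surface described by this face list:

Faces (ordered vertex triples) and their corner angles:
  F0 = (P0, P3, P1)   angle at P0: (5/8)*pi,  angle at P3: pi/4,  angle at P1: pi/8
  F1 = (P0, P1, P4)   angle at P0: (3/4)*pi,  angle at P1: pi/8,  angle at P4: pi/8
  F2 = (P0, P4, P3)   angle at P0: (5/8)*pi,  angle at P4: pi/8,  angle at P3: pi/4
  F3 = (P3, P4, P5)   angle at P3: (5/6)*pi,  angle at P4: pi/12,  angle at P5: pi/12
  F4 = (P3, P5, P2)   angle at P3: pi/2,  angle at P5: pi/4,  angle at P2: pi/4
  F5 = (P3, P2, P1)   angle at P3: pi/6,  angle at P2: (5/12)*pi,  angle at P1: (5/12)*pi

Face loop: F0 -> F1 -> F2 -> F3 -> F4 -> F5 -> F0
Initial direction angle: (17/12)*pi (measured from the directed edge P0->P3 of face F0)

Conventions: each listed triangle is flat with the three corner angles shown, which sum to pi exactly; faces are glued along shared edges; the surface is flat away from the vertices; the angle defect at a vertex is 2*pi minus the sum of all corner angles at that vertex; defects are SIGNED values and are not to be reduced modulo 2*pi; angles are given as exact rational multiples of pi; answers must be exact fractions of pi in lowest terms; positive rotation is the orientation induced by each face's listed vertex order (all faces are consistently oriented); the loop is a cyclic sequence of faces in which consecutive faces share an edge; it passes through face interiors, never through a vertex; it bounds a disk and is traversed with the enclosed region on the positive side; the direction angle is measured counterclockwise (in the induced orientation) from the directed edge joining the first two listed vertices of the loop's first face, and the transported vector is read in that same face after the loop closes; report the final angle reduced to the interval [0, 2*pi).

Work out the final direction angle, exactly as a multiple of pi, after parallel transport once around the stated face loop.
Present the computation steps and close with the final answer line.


enclosed vertex P0: corner angles sum to 2*pi, defect = 2*pi - 2*pi = 0
enclosed vertex P3: corner angles sum to 2*pi, defect = 2*pi - 2*pi = 0
holonomy = initial angle + sum of enclosed defects (mod 2*pi), positive in the induced orientation
final angle = (17/12)*pi + 0 = (17/12)*pi (mod 2*pi)

Answer: final direction angle = (17/12)*pi


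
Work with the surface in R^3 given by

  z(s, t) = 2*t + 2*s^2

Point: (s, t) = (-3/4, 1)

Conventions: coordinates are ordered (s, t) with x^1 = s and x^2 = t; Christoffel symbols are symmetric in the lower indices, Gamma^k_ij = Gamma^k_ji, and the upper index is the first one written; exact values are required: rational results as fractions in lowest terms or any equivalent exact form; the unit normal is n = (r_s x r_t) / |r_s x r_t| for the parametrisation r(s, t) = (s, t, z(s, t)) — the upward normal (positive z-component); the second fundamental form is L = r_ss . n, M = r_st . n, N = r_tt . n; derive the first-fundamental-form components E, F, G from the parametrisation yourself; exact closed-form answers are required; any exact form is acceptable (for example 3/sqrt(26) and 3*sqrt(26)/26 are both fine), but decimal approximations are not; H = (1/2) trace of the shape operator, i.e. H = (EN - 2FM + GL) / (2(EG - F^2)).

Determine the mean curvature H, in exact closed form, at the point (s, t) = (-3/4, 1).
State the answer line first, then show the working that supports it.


Answer: H = 5*sqrt(14)/98

z_s = -3, z_t = 2, z_ss = 4, z_st = 0, z_tt = 0
E = 10, F = -6, G = 5; answer radicand W^2 = 14
unnormalised second-form numerators: l = 4, m = 0, n = 0; L = l/sqrt(14), and similarly M = m/sqrt(W^2), N = n/sqrt(W^2)
H = (E*n - 2*F*m + G*l) / (2*(EG - F^2)*sqrt(W^2)); E*n - 2*F*m + G*l = 20, EG - F^2 = 14, so H = (5/7)/sqrt(14)


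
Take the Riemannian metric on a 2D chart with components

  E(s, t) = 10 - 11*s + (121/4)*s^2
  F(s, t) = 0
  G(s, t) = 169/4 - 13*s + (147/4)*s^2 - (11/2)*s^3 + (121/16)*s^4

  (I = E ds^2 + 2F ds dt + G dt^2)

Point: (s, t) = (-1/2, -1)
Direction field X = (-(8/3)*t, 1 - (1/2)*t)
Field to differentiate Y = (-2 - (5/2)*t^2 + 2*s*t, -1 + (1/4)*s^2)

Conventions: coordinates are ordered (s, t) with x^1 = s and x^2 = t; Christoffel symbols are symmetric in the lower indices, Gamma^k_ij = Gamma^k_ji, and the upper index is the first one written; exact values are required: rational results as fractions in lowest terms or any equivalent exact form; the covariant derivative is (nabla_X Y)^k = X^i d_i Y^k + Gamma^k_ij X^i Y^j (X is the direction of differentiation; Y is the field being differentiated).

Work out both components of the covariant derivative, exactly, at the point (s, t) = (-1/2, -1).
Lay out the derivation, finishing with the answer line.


E = 369/16, F = 0, G = 15129/256 at the point
E_s = -165/4, E_t = 0, F_s = 0, F_t = 0, G_s = -1845/32, G_t = 0
EG - F^2 = 5582601/4096;  g^inv = (4096/5582601) * [[15129/256, 0], [0, 369/16]]
first-kind symbols [ij,l] = (1/2)(d_i g_jl + d_j g_il - d_l g_ij): [ss,s] = E_s/2 = -165/8, [ss,t] = F_s - E_t/2 = 0, [st,s] = E_t/2 = 0, [st,t] = G_s/2 = -1845/64, [tt,s] = F_t - G_s/2 = 1845/64, [tt,t] = G_t/2 = 0
Gamma^s_ij = (G*[ij,s] - F*[ij,t])/(EG - F^2), Gamma^t_ij = (E*[ij,t] - F*[ij,s])/(EG - F^2)
Gamma_sss = -110/123, Gamma_sst = 0, Gamma_stt = 5/4, Gamma_tss = 0, Gamma_tst = -20/41, Gamma_ttt = 0
X = (8/3, 3/2), Y = (-7/2, -15/16) at the point

Answer: (nabla_X Y)^s = 342703/47232, (nabla_X Y)^t = 383/123


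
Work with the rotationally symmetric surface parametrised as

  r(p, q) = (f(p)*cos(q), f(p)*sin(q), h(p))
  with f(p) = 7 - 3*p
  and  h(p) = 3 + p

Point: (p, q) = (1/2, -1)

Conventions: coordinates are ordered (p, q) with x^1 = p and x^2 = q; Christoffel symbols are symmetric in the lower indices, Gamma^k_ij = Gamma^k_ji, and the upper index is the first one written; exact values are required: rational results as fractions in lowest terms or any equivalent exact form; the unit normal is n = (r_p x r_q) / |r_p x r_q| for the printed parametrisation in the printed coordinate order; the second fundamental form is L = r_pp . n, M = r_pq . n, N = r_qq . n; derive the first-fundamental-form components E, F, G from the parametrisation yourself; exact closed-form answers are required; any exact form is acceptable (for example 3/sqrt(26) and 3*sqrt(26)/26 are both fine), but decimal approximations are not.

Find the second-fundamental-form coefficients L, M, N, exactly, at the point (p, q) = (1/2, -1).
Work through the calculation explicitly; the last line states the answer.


f = 11/2, f' = -3, f'' = 0, h' = 1, h'' = 0
E = 10, F = 0, G = 121/4; answer radicand W^2 = 10
unnormalised second-form numerators: l = 0, m = 0, n = 11/2; L = l/sqrt(10), and similarly M = m/sqrt(W^2), N = n/sqrt(W^2)

Answer: L = 0, M = 0, N = 11*sqrt(10)/20


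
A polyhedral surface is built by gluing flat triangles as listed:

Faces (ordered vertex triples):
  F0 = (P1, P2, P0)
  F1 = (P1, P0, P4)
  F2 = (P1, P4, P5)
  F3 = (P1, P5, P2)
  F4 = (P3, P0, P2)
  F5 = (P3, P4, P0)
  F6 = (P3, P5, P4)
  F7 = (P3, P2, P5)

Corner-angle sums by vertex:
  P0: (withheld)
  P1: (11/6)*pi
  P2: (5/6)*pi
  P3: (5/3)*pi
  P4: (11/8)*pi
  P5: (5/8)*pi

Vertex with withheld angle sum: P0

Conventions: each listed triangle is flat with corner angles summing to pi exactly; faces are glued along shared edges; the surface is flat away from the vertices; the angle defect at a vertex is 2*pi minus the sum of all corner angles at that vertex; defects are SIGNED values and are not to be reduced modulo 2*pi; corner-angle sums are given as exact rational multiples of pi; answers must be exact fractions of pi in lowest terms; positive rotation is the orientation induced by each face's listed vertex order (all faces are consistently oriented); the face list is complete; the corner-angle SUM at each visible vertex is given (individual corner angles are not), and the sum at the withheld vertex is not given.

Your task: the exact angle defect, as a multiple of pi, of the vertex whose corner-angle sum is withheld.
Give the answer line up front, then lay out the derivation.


Answer: defect(P0) = pi/3

V = 6, E = 12, F = 8; chi = V - E + F = 2
Gauss-Bonnet: total defect = 2*pi*chi = 4*pi; visible defects sum to (11/3)*pi


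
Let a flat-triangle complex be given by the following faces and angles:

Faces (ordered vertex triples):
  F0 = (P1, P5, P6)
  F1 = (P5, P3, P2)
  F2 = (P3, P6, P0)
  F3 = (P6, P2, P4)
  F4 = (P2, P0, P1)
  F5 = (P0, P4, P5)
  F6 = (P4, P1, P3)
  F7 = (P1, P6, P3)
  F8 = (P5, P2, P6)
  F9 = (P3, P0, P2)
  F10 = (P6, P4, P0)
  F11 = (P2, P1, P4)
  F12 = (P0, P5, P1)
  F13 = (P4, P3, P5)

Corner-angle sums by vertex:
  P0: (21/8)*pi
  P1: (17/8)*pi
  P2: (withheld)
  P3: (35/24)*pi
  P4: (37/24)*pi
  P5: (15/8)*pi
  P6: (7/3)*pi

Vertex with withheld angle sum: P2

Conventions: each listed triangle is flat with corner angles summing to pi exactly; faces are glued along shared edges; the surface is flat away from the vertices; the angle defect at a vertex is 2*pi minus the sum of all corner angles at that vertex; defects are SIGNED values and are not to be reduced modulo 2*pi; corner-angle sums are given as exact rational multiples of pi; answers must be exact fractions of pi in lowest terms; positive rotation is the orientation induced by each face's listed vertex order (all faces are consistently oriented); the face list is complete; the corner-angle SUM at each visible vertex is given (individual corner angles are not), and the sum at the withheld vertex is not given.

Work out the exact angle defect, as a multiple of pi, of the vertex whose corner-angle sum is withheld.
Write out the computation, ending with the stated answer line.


V = 7, E = 21, F = 14; chi = V - E + F = 0
Gauss-Bonnet: total defect = 2*pi*chi = 0; visible defects sum to pi/24

Answer: defect(P2) = -pi/24


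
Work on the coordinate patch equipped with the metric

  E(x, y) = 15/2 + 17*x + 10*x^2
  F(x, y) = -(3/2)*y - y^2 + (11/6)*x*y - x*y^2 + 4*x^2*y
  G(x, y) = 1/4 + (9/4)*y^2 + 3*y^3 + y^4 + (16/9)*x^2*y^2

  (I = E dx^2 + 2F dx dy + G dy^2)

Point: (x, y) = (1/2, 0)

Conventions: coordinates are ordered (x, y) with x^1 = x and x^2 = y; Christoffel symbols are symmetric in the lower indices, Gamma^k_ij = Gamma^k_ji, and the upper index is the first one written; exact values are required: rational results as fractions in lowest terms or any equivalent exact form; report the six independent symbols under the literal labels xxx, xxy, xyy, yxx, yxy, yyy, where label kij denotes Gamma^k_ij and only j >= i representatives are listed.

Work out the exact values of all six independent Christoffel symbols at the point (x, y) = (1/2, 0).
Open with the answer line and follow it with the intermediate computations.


Answer: Gamma_xxx = 27/37, Gamma_xxy = 0, Gamma_xyy = 5/222, Gamma_yxx = 0, Gamma_yxy = 0, Gamma_yyy = 0

E = 37/2, F = 0, G = 1/4 at the point
E_x = 27, E_y = 0, F_x = 0, F_y = 5/12, G_x = 0, G_y = 0
EG - F^2 = 37/8;  g^inv = (8/37) * [[1/4, 0], [0, 37/2]]
first-kind symbols [ij,l] = (1/2)(d_i g_jl + d_j g_il - d_l g_ij): [xx,x] = E_x/2 = 27/2, [xx,y] = F_x - E_y/2 = 0, [xy,x] = E_y/2 = 0, [xy,y] = G_x/2 = 0, [yy,x] = F_y - G_x/2 = 5/12, [yy,y] = G_y/2 = 0
Gamma^x_ij = (G*[ij,x] - F*[ij,y])/(EG - F^2), Gamma^y_ij = (E*[ij,y] - F*[ij,x])/(EG - F^2)


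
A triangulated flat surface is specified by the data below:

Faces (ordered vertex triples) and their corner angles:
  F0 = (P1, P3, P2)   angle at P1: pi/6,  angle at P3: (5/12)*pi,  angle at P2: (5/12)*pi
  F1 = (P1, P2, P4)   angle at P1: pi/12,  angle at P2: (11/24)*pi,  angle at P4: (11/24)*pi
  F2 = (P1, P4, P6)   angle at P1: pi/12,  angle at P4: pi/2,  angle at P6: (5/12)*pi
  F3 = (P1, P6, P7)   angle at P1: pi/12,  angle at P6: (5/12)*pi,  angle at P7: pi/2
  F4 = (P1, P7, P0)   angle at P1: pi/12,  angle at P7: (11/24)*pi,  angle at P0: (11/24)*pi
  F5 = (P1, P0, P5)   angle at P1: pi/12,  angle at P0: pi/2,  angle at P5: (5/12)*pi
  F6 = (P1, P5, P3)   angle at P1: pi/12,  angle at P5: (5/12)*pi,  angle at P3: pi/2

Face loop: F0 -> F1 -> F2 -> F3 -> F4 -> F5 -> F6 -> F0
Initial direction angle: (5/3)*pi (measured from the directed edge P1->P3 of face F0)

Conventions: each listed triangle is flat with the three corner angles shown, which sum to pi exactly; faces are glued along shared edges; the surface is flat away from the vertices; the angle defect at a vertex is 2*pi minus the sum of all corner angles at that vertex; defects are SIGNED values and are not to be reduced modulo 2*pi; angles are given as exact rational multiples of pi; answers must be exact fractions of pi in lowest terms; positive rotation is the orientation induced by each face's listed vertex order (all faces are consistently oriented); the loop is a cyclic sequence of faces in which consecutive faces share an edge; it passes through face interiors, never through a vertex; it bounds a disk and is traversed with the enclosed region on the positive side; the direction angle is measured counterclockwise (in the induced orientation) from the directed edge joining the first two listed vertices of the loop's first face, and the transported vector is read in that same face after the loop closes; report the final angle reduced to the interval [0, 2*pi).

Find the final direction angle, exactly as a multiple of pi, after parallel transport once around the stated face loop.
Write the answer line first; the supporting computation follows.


Answer: final direction angle = pi

enclosed vertex P1: corner angles sum to (2/3)*pi, defect = 2*pi - (2/3)*pi = (4/3)*pi
the final direction is the initial angle plus the enclosed defects, taken mod 2*pi in the induced orientation
final angle = (5/3)*pi + (4/3)*pi = pi (mod 2*pi)


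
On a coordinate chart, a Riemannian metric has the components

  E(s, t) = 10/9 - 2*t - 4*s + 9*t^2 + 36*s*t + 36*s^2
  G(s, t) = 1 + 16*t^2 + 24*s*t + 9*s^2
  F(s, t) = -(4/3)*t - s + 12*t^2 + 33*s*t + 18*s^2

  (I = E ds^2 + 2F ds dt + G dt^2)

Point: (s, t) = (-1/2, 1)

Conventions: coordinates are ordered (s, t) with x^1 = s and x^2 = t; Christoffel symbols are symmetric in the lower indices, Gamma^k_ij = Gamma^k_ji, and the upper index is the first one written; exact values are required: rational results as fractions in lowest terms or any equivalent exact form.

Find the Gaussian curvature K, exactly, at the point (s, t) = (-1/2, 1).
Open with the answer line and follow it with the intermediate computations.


Answer: K = 3888/14045

E = 10/9, F = -5/6, G = 29/4, EG - F^2 = 265/36 at the point
E_s = -4, E_t = -2, F_s = 14, F_t = 37/6, G_s = 15, G_t = 20
E_tt = 18, F_st = 33, G_ss = 18
Using the Brioschi determinant formula for K from the metric derivatives:
M1 = [[-E_tt/2 + F_st - G_ss/2, E_s/2, F_s - E_t/2], [F_t - G_s/2, E, F], [G_t/2, F, G]] = [[15, -2, 15], [-4/3, 10/9, -5/6], [10, -5/6, 29/4]]; det M1 = -169/4
M2 = [[0, E_t/2, G_s/2], [E_t/2, E, F], [G_s/2, F, G]] = [[0, -1, 15/2], [-1, 10/9, -5/6], [15/2, -5/6, 29/4]]; det M2 = -229/4
det M1 - det M2 = 15; K = 15 / (265/36)^2 = 3888/14045


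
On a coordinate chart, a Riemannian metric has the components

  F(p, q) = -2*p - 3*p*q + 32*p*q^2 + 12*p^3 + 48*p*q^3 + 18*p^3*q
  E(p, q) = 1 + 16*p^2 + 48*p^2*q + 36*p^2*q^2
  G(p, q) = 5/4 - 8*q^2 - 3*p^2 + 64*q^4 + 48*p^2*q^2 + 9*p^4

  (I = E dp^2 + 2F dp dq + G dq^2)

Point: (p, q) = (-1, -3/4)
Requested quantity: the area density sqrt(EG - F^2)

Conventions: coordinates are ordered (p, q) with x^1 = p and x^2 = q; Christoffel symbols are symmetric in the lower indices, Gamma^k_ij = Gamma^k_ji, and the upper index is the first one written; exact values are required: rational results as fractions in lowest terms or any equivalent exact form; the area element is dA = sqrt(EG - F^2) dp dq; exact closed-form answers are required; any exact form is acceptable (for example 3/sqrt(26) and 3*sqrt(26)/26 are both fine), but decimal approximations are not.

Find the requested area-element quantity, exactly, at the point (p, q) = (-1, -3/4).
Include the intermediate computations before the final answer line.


E = 5/4, F = 7/2, G = 50; EG - F^2 = 201/4

Answer: sqrt(EG - F^2) = sqrt(201)/2


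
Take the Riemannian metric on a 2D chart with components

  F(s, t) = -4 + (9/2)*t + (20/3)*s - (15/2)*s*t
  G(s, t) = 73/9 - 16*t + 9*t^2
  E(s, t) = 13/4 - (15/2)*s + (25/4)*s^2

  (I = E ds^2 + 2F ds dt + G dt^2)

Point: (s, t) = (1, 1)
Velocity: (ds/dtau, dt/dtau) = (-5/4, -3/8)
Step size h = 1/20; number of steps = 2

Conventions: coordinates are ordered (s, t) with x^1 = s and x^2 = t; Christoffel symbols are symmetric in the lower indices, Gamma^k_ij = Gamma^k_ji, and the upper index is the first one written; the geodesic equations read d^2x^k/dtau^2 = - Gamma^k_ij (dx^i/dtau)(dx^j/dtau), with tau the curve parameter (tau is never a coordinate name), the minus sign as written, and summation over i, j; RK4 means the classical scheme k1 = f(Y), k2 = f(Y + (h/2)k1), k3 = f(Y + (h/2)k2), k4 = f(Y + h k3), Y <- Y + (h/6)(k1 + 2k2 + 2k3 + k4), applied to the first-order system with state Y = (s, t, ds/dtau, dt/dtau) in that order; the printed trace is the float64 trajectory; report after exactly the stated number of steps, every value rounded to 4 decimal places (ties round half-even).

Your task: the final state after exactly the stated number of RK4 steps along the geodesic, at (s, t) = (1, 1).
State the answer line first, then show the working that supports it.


Answer: s = 0.8658, t = 0.9656, ds/dtau = -1.4437, dt/dtau = -0.3100

f(Y) = (ds/dtau, dt/dtau, -Gamma^s_ij Y'^i Y'^j, -Gamma^t_ij Y'^i Y'^j) with the Gammas evaluated at the stage position; h = 0.050000; intermediate values shown to 6 dp
step 0: s = 1.0000, t = 1.0000, ds/dtau = -1.2500, dt/dtau = -0.3750
step 1:
  k1: at (s, t) = (1.000000, 1.000000), (ds/dtau, dt/dtau) = (-1.250000, -0.375000); Gamma_sss = 1.184211, Gamma_sst = 0.000000, Gamma_stt = -1.421053, Gamma_tss = -0.394737, Gamma_tst = 0.000000, Gamma_ttt = 0.473684; k1 = (-1.250000, -0.375000, -1.650493, 0.550164)
  k2: at (s, t) = (0.968750, 0.990625), (ds/dtau, dt/dtau) = (-1.291262, -0.361246); Gamma_sss = 1.186146, Gamma_sst = 0.000000, Gamma_stt = -1.423375, Gamma_tss = -0.392701, Gamma_tst = 0.000000, Gamma_ttt = 0.471242; k2 = (-1.291262, -0.361246, -1.791981, 0.593277)
  k3: at (s, t) = (0.967718, 0.990969), (ds/dtau, dt/dtau) = (-1.294800, -0.360168); Gamma_sss = 1.185339, Gamma_sst = 0.000000, Gamma_stt = -1.422407, Gamma_tss = -0.394865, Gamma_tst = 0.000000, Gamma_ttt = 0.473838; k3 = (-1.294800, -0.360168, -1.802712, 0.600527)
  k4: at (s, t) = (0.935260, 0.981992), (ds/dtau, dt/dtau) = (-1.340136, -0.344974); Gamma_sss = 1.176841, Gamma_sst = 0.000000, Gamma_stt = -1.412209, Gamma_tss = -0.392175, Gamma_tst = 0.000000, Gamma_ttt = 0.470610; k4 = (-1.340136, -0.344974, -1.945501, 0.648326)
  Y <- Y + (h/6)(k1 + 2k2 + 2k3 + k4): s = 0.9353, t = 0.9820, ds/dtau = -1.3399, dt/dtau = -0.3451
step 2:
  k1: at (s, t) = (0.935315, 0.981977), (ds/dtau, dt/dtau) = (-1.339878, -0.345116); Gamma_sss = 1.176898, Gamma_sst = 0.000000, Gamma_stt = -1.412277, Gamma_tss = -0.392067, Gamma_tst = 0.000000, Gamma_ttt = 0.470480; k1 = (-1.339878, -0.345116, -1.944644, 0.647831)
  k2: at (s, t) = (0.901818, 0.973349), (ds/dtau, dt/dtau) = (-1.388494, -0.328920); Gamma_sss = 1.154770, Gamma_sst = 0.000000, Gamma_stt = -1.385724, Gamma_tss = -0.387777, Gamma_tst = 0.000000, Gamma_ttt = 0.465333; k2 = (-1.388494, -0.328920, -2.076380, 0.697259)
  k3: at (s, t) = (0.900602, 0.973754), (ds/dtau, dt/dtau) = (-1.391788, -0.327684); Gamma_sss = 1.152914, Gamma_sst = 0.000000, Gamma_stt = -1.383496, Gamma_tss = -0.390583, Gamma_tst = 0.000000, Gamma_ttt = 0.468700; k3 = (-1.391788, -0.327684, -2.084722, 0.706260)
  k4: at (s, t) = (0.865725, 0.965592), (ds/dtau, dt/dtau) = (-1.444114, -0.309803); Gamma_sss = 1.111439, Gamma_sst = 0.000000, Gamma_stt = -1.333727, Gamma_tss = -0.384990, Gamma_tst = 0.000000, Gamma_ttt = 0.461988; k4 = (-1.444114, -0.309803, -2.189861, 0.758544)
  Y <- Y + (h/6)(k1 + 2k2 + 2k3 + k4): s = 0.8658, t = 0.9656, ds/dtau = -1.4437, dt/dtau = -0.3100
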